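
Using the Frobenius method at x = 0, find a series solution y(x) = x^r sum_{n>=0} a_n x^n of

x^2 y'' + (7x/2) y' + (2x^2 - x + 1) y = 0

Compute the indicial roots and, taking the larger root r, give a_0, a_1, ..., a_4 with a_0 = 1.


Write in Frobenius form y'' + (p(x)/x) y' + (q(x)/x^2) y = 0:
  p(x) = 7/2,  q(x) = 2x^2 - x + 1.
Indicial equation: r(r-1) + (7/2) r + (1) = 0 -> roots r_1 = -1/2, r_2 = -2.
Take r = r_1 = -1/2. Let y(x) = x^r sum_{n>=0} a_n x^n with a_0 = 1.
Substitute y = x^r sum a_n x^n and match x^{r+n}. The recurrence is
  D(n) a_n - 1 a_{n-1} + 2 a_{n-2} = 0,  where D(n) = (r+n)(r+n-1) + (7/2)(r+n) + (1).
  a_n = [1 a_{n-1} - 2 a_{n-2}] / D(n).
Since the indicial polynomial factors as (r - r_1)(r - r_2), D(n) = (r_1 + n - r_1)(r_1 + n - r_2) = n(n + 3/2).
Evaluating step by step (a_0 = 1):
  n = 1: D(1) = 1(1 + 3/2) = 5/2; numerator = 1(1) = 1; a_1 = (1)/(5/2) = 2/5
  n = 2: D(2) = 2(2 + 3/2) = 7; numerator = 1(2/5) - 2(1) = -8/5; a_2 = (-8/5)/(7) = -8/35
  n = 3: D(3) = 3(3 + 3/2) = 27/2; numerator = 1(-8/35) - 2(2/5) = -36/35; a_3 = (-36/35)/(27/2) = -8/105
  n = 4: D(4) = 4(4 + 3/2) = 22; numerator = 1(-8/105) - 2(-8/35) = 8/21; a_4 = (8/21)/(22) = 4/231

r = -1/2; a_0 = 1; a_1 = 2/5; a_2 = -8/35; a_3 = -8/105; a_4 = 4/231


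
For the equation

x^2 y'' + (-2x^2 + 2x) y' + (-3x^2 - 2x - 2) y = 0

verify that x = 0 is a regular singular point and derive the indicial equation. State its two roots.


Divide by x^2 to reach normal form y'' + P_1(x) y' + P_2(x) y = 0 with P_1(x) = -2 + 2/x and P_2(x) = -3 - 2/x - 2/x^2.
x = 0 is a singular point because the y'-coefficient -2 + 2/x has a pole at x = 0 and the y-coefficient -3 - 2/x - 2/x^2 has a pole at x = 0.
It is a regular singular point because x P_1(x) = p(x) = 2 - 2x and x^2 P_2(x) = q(x) = -3x^2 - 2x - 2 are polynomials, hence analytic at x = 0.
p(0) = 2,  q(0) = -2.
Indicial equation: r(r-1) + p(0) r + q(0) = 0, i.e. r^2 + (p(0) - 1) r + q(0) = 0, i.e. r^2 + 1 r - 2 = 0.
Discriminant: (1)^2 - 4(-2) = 9, so r = (-1 ± 3)/2.
Solving: r_1 = 1, r_2 = -2.

indicial: r^2 + 1 r - 2 = 0; roots r_1 = 1, r_2 = -2


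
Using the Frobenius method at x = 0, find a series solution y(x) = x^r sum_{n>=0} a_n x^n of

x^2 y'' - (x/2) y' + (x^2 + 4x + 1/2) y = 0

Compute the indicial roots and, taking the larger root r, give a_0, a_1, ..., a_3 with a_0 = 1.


Write in Frobenius form y'' + (p(x)/x) y' + (q(x)/x^2) y = 0:
  p(x) = -1/2,  q(x) = x^2 + 4x + 1/2.
Indicial equation: r(r-1) + (-1/2) r + (1/2) = 0 -> roots r_1 = 1, r_2 = 1/2.
Take r = r_1 = 1. Let y(x) = x^r sum_{n>=0} a_n x^n with a_0 = 1.
Substitute y = x^r sum a_n x^n and match x^{r+n}. The recurrence is
  D(n) a_n + 4 a_{n-1} + 1 a_{n-2} = 0,  where D(n) = (r+n)(r+n-1) + (-1/2)(r+n) + (1/2).
  a_n = [-4 a_{n-1} - 1 a_{n-2}] / D(n).
Since the indicial polynomial factors as (r - r_1)(r - r_2), D(n) = (r_1 + n - r_1)(r_1 + n - r_2) = n(n + 1/2).
Evaluating step by step (a_0 = 1):
  n = 1: D(1) = 1(1 + 1/2) = 3/2; numerator = -4(1) = -4; a_1 = (-4)/(3/2) = -8/3
  n = 2: D(2) = 2(2 + 1/2) = 5; numerator = -4(-8/3) - 1(1) = 29/3; a_2 = (29/3)/(5) = 29/15
  n = 3: D(3) = 3(3 + 1/2) = 21/2; numerator = -4(29/15) - 1(-8/3) = -76/15; a_3 = (-76/15)/(21/2) = -152/315

r = 1; a_0 = 1; a_1 = -8/3; a_2 = 29/15; a_3 = -152/315


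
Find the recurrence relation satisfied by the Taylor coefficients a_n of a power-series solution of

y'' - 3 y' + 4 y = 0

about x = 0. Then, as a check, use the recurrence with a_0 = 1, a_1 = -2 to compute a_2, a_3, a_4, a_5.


Substitute y = sum_n a_n x^n.
y''(x) has coefficient (n+2)(n+1) a_{n+2} at x^n;
-3 y'(x) has coefficient -3 (n+1) a_{n+1} at x^n;
4 y(x) has coefficient 4 a_n at x^n.
Matching x^n: (n+2)(n+1) a_{n+2} - 3 (n+1) a_{n+1} + 4 a_n = 0.
Thus a_{n+2} = [3 (n+1) a_{n+1} - 4 a_n] / ((n+1)(n+2)).

Check with a_0 = 1, a_1 = -2 (apply the recurrence for n = 0, 1, 2, 3): a_0 = 1, a_1 = -2, a_2 = -5, a_3 = -11/3, a_4 = -13/12, a_5 = 1/12.

a_(n+2) = [3 (n+1) a_(n+1) - 4 a_n] / ((n+1)(n+2)); check: a_0 = 1, a_1 = -2, a_2 = -5, a_3 = -11/3, a_4 = -13/12, a_5 = 1/12


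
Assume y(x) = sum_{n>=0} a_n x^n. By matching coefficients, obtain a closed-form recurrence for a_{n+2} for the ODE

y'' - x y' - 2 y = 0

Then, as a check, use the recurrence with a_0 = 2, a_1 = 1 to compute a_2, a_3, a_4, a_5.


Substitute y = sum_n a_n x^n.
y''(x) has coefficient (n+2)(n+1) a_{n+2} at x^n;
-x y'(x) has coefficient -n a_n at x^n (shift);
-2 y(x) has coefficient -2 a_n at x^n.
Matching x^n: (n+2)(n+1) a_{n+2} + (-n - 2) a_n = 0.
Thus a_{n+2} = (n + 2) / ((n+1)(n+2)) * a_n.

Check with a_0 = 2, a_1 = 1 (apply the recurrence for n = 0, 1, 2, 3): a_0 = 2, a_1 = 1, a_2 = 2, a_3 = 1/2, a_4 = 2/3, a_5 = 1/8.

a_(n+2) = (n + 2) / ((n+1)(n+2)) * a_n; check: a_0 = 2, a_1 = 1, a_2 = 2, a_3 = 1/2, a_4 = 2/3, a_5 = 1/8


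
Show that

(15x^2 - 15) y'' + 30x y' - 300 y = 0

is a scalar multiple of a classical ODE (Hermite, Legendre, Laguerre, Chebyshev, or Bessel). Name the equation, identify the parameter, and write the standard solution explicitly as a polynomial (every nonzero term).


All three coefficients share the factor -15; dividing through by -15 gives  (1 - x^2) y'' - 2x y' + 20 y = 0.
This matches the Legendre equation (1 - x^2) y'' - 2x y' + n(n+1) y = 0 (note the -2x y' term) with n(n+1) = 20, so n = 4; the polynomial solution is P_4(x).
With y = sum_k a_k x^k, matching x^k gives (k+2)(k+1) a_{k+2} = [k(k+1) - n(n+1)] a_k = (k - 4)(k + 5) a_k. The right side vanishes at k = 4, so the series with the parity of 4 terminates at degree 4.
Standard normalization (P_n(1) = 1): leading coefficient (2n)!/(2^n (n!)^2) = 40320/(16*576) = 35/8, so a_4 = 35/8. Work downward with a_k = (k+1)(k+2) a_{k+2} / ((k - 4)(k + 5)):
  a_2 = (3)(4)(35/8) / ((2 - 4)(2 + 5)) = (105/2)/(-14) = -15/4
  a_0 = (1)(2)(-15/4) / ((0 - 4)(0 + 5)) = (-15/2)/(-20) = 3/8
Hence P_4(x) = 35 x^4/8 - 15 x^2/4 + 3/8.

P_4(x); series = 35 x^4/8 - 15 x^2/4 + 3/8


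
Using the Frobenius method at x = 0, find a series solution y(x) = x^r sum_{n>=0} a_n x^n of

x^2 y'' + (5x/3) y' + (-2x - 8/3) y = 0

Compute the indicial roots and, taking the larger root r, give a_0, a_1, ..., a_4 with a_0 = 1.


Write in Frobenius form y'' + (p(x)/x) y' + (q(x)/x^2) y = 0:
  p(x) = 5/3,  q(x) = -2x - 8/3.
Indicial equation: r(r-1) + (5/3) r + (-8/3) = 0 -> roots r_1 = 4/3, r_2 = -2.
Take r = r_1 = 4/3. Let y(x) = x^r sum_{n>=0} a_n x^n with a_0 = 1.
Substitute y = x^r sum a_n x^n and match x^{r+n}. The recurrence is
  D(n) a_n - 2 a_{n-1} = 0,  where D(n) = (r+n)(r+n-1) + (5/3)(r+n) + (-8/3).
  a_n = 2 / D(n) * a_{n-1}.
Since the indicial polynomial factors as (r - r_1)(r - r_2), D(n) = (r_1 + n - r_1)(r_1 + n - r_2) = n(n + 10/3).
Evaluating step by step (a_0 = 1):
  n = 1: D(1) = 1(1 + 10/3) = 13/3; numerator = 2(1) = 2; a_1 = (2)/(13/3) = 6/13
  n = 2: D(2) = 2(2 + 10/3) = 32/3; numerator = 2(6/13) = 12/13; a_2 = (12/13)/(32/3) = 9/104
  n = 3: D(3) = 3(3 + 10/3) = 19; numerator = 2(9/104) = 9/52; a_3 = (9/52)/(19) = 9/988
  n = 4: D(4) = 4(4 + 10/3) = 88/3; numerator = 2(9/988) = 9/494; a_4 = (9/494)/(88/3) = 27/43472

r = 4/3; a_0 = 1; a_1 = 6/13; a_2 = 9/104; a_3 = 9/988; a_4 = 27/43472


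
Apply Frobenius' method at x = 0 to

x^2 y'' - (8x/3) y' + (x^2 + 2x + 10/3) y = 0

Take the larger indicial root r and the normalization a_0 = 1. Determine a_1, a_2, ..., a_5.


Write in Frobenius form y'' + (p(x)/x) y' + (q(x)/x^2) y = 0:
  p(x) = -8/3,  q(x) = x^2 + 2x + 10/3.
Indicial equation: r(r-1) + (-8/3) r + (10/3) = 0 -> roots r_1 = 2, r_2 = 5/3.
Take r = r_1 = 2. Let y(x) = x^r sum_{n>=0} a_n x^n with a_0 = 1.
Substitute y = x^r sum a_n x^n and match x^{r+n}. The recurrence is
  D(n) a_n + 2 a_{n-1} + 1 a_{n-2} = 0,  where D(n) = (r+n)(r+n-1) + (-8/3)(r+n) + (10/3).
  a_n = [-2 a_{n-1} - 1 a_{n-2}] / D(n).
Since the indicial polynomial factors as (r - r_1)(r - r_2), D(n) = (r_1 + n - r_1)(r_1 + n - r_2) = n(n + 1/3).
Evaluating step by step (a_0 = 1):
  n = 1: D(1) = 1(1 + 1/3) = 4/3; numerator = -2(1) = -2; a_1 = (-2)/(4/3) = -3/2
  n = 2: D(2) = 2(2 + 1/3) = 14/3; numerator = -2(-3/2) - 1(1) = 2; a_2 = (2)/(14/3) = 3/7
  n = 3: D(3) = 3(3 + 1/3) = 10; numerator = -2(3/7) - 1(-3/2) = 9/14; a_3 = (9/14)/(10) = 9/140
  n = 4: D(4) = 4(4 + 1/3) = 52/3; numerator = -2(9/140) - 1(3/7) = -39/70; a_4 = (-39/70)/(52/3) = -9/280
  n = 5: D(5) = 5(5 + 1/3) = 80/3; numerator = -2(-9/280) - 1(9/140) = 0; a_5 = (0)/(80/3) = 0

r = 2; a_0 = 1; a_1 = -3/2; a_2 = 3/7; a_3 = 9/140; a_4 = -9/280; a_5 = 0


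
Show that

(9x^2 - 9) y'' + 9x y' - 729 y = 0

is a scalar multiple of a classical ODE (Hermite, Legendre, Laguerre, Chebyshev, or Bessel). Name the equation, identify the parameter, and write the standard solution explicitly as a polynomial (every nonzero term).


All three coefficients share the factor -9; dividing through by -9 gives  (1 - x^2) y'' - x y' + 81 y = 0.
This matches the Chebyshev equation (1 - x^2) y'' - x y' + n^2 y = 0 (note the -x y' term, not -2x y') with n^2 = 81, so n = 9; the polynomial solution is T_9(x).
With y = sum_k a_k x^k, matching x^k gives (k+2)(k+1) a_{k+2} = (k^2 - n^2) a_k = (k - 9)(k + 9) a_k. The right side vanishes at k = 9, so the series with the parity of 9 terminates at degree 9.
Standard normalization: leading coefficient of T_n is 2^(n-1), so a_9 = 2^8 = 256. Work downward with a_k = (k+1)(k+2) a_{k+2} / ((k - 9)(k + 9)):
  a_7 = (8)(9)(256) / ((7 - 9)(7 + 9)) = 18432/(-32) = -576
  a_5 = (6)(7)(-576) / ((5 - 9)(5 + 9)) = -24192/(-56) = 432
  a_3 = (4)(5)(432) / ((3 - 9)(3 + 9)) = 8640/(-72) = -120
  a_1 = (2)(3)(-120) / ((1 - 9)(1 + 9)) = -720/(-80) = 9
Hence T_9(x) = 256 x^9 - 576 x^7 + 432 x^5 - 120 x^3 + 9 x.

T_9(x); series = 256 x^9 - 576 x^7 + 432 x^5 - 120 x^3 + 9 x


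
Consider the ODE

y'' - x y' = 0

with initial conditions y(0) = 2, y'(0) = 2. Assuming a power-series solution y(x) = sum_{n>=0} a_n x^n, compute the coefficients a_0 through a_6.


Ansatz: y(x) = sum_{n>=0} a_n x^n, so y'(x) = sum_{n>=1} n a_n x^(n-1) and y''(x) = sum_{n>=2} n(n-1) a_n x^(n-2).
Substitute into P(x) y'' + Q(x) y' + R(x) y = 0 with P(x) = 1, Q(x) = -x, R(x) = 0, and match powers of x.
Initial conditions: a_0 = 2, a_1 = 2.
Setting the coefficient of each power of x to zero and solving order by order (substituting the coefficients already found):
  x^0: 2 a_2 = 0  ->  a_2 = 0
  x^1: 6 a_3 - a_1 = 0  ->  6 a_3 = a_1 = 2  ->  a_3 = 1/3
  x^2: 12 a_4 - 2 a_2 = 0  ->  12 a_4 = 2 a_2 = 0  ->  a_4 = 0
  x^3: 20 a_5 - 3 a_3 = 0  ->  20 a_5 = 3 a_3 = 1  ->  a_5 = 1/20
  x^4: 30 a_6 - 4 a_4 = 0  ->  30 a_6 = 4 a_4 = 0  ->  a_6 = 0
Truncated series: y(x) = 2 + 2 x + (1/3) x^3 + (1/20) x^5 + O(x^7).

a_0 = 2; a_1 = 2; a_2 = 0; a_3 = 1/3; a_4 = 0; a_5 = 1/20; a_6 = 0


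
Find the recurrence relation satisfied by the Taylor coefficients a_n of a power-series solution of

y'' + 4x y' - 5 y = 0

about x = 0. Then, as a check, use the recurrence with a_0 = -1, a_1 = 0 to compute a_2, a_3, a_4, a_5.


Substitute y = sum_n a_n x^n.
y''(x) has coefficient (n+2)(n+1) a_{n+2} at x^n;
4 x y'(x) has coefficient 4 n a_n at x^n (shift);
-5 y(x) has coefficient -5 a_n at x^n.
Matching x^n: (n+2)(n+1) a_{n+2} + (4n - 5) a_n = 0.
Thus a_{n+2} = (-4n + 5) / ((n+1)(n+2)) * a_n.

Check with a_0 = -1, a_1 = 0 (apply the recurrence for n = 0, 1, 2, 3): a_0 = -1, a_1 = 0, a_2 = -5/2, a_3 = 0, a_4 = 5/8, a_5 = 0.

a_(n+2) = (-4n + 5) / ((n+1)(n+2)) * a_n; check: a_0 = -1, a_1 = 0, a_2 = -5/2, a_3 = 0, a_4 = 5/8, a_5 = 0


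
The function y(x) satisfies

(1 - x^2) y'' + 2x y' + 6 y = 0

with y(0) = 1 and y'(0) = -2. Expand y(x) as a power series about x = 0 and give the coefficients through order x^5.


Ansatz: y(x) = sum_{n>=0} a_n x^n, so y'(x) = sum_{n>=1} n a_n x^(n-1) and y''(x) = sum_{n>=2} n(n-1) a_n x^(n-2).
Substitute into P(x) y'' + Q(x) y' + R(x) y = 0 with P(x) = 1 - x^2, Q(x) = 2x, R(x) = 6, and match powers of x.
Initial conditions: a_0 = 1, a_1 = -2.
Setting the coefficient of each power of x to zero and solving order by order (substituting the coefficients already found):
  x^0: 2 a_2 + 6 a_0 = 0  ->  2 a_2 = -6 a_0 = -6  ->  a_2 = -3
  x^1: 6 a_3 + 8 a_1 = 0  ->  6 a_3 = -8 a_1 = 16  ->  a_3 = 8/3
  x^2: 12 a_4 + 8 a_2 = 0  ->  12 a_4 = -8 a_2 = 24  ->  a_4 = 2
  x^3: 20 a_5 + 6 a_3 = 0  ->  20 a_5 = -6 a_3 = -16  ->  a_5 = -4/5
Truncated series: y(x) = 1 - 2 x - 3 x^2 + (8/3) x^3 + 2 x^4 - (4/5) x^5 + O(x^6).

a_0 = 1; a_1 = -2; a_2 = -3; a_3 = 8/3; a_4 = 2; a_5 = -4/5


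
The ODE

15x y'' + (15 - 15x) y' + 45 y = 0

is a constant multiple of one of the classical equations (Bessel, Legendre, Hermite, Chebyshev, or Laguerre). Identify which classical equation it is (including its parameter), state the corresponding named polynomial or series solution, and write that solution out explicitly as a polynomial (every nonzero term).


All three coefficients share the factor 15; dividing through by 15 gives  x y'' + (1 - x) y' + 3 y = 0.
This matches the Laguerre equation x y'' + (1 - x) y' + n y = 0 with n = 3; the polynomial solution is L_3(x).
With y = sum_k a_k x^k, matching x^k gives (k+1)k a_{k+1} + (k+1) a_{k+1} - k a_k + n a_k = 0, i.e. (k+1)^2 a_{k+1} = (k - n) a_k = (k - 3) a_k. The right side vanishes at k = 3, so the series terminates at degree 3.
Standard normalization L_n(0) = 1 gives a_0 = 1. Work upward with a_{k+1} = (k - 3) a_k / (k+1)^2:
  a_1 = (0 - 3)(1) / 1^2 = -3/1 = -3
  a_2 = (1 - 3)(-3) / 2^2 = 6/4 = 3/2
  a_3 = (2 - 3)(3/2) / 3^2 = (-3/2)/9 = -1/6
Hence L_3(x) = -x^3/6 + 3 x^2/2 - 3 x + 1.

L_3(x); series = -x^3/6 + 3 x^2/2 - 3 x + 1


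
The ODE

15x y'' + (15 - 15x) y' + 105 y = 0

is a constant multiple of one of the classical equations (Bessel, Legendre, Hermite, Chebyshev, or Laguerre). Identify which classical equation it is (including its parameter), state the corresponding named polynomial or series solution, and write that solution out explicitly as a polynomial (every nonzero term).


All three coefficients share the factor 15; dividing through by 15 gives  x y'' + (1 - x) y' + 7 y = 0.
This matches the Laguerre equation x y'' + (1 - x) y' + n y = 0 with n = 7; the polynomial solution is L_7(x).
With y = sum_k a_k x^k, matching x^k gives (k+1)k a_{k+1} + (k+1) a_{k+1} - k a_k + n a_k = 0, i.e. (k+1)^2 a_{k+1} = (k - n) a_k = (k - 7) a_k. The right side vanishes at k = 7, so the series terminates at degree 7.
Standard normalization L_n(0) = 1 gives a_0 = 1. Work upward with a_{k+1} = (k - 7) a_k / (k+1)^2:
  a_1 = (0 - 7)(1) / 1^2 = -7/1 = -7
  a_2 = (1 - 7)(-7) / 2^2 = 42/4 = 21/2
  a_3 = (2 - 7)(21/2) / 3^2 = (-105/2)/9 = -35/6
  a_4 = (3 - 7)(-35/6) / 4^2 = (70/3)/16 = 35/24
  a_5 = (4 - 7)(35/24) / 5^2 = (-35/8)/25 = -7/40
  a_6 = (5 - 7)(-7/40) / 6^2 = (7/20)/36 = 7/720
  a_7 = (6 - 7)(7/720) / 7^2 = (-7/720)/49 = -1/5040
Hence L_7(x) = -x^7/5040 + 7 x^6/720 - 7 x^5/40 + 35 x^4/24 - 35 x^3/6 + 21 x^2/2 - 7 x + 1.

L_7(x); series = -x^7/5040 + 7 x^6/720 - 7 x^5/40 + 35 x^4/24 - 35 x^3/6 + 21 x^2/2 - 7 x + 1


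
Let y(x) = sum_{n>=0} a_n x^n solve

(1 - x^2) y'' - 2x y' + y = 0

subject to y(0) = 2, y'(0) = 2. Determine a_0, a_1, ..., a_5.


Ansatz: y(x) = sum_{n>=0} a_n x^n, so y'(x) = sum_{n>=1} n a_n x^(n-1) and y''(x) = sum_{n>=2} n(n-1) a_n x^(n-2).
Substitute into P(x) y'' + Q(x) y' + R(x) y = 0 with P(x) = 1 - x^2, Q(x) = -2x, R(x) = 1, and match powers of x.
Initial conditions: a_0 = 2, a_1 = 2.
Setting the coefficient of each power of x to zero and solving order by order (substituting the coefficients already found):
  x^0: 2 a_2 + a_0 = 0  ->  2 a_2 = -a_0 = -2  ->  a_2 = -1
  x^1: 6 a_3 - a_1 = 0  ->  6 a_3 = a_1 = 2  ->  a_3 = 1/3
  x^2: 12 a_4 - 5 a_2 = 0  ->  12 a_4 = 5 a_2 = -5  ->  a_4 = -5/12
  x^3: 20 a_5 - 11 a_3 = 0  ->  20 a_5 = 11 a_3 = 11/3  ->  a_5 = 11/60
Truncated series: y(x) = 2 + 2 x - x^2 + (1/3) x^3 - (5/12) x^4 + (11/60) x^5 + O(x^6).

a_0 = 2; a_1 = 2; a_2 = -1; a_3 = 1/3; a_4 = -5/12; a_5 = 11/60


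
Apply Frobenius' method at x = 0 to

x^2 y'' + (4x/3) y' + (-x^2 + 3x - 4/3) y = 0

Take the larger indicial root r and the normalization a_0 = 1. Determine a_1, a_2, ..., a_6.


Write in Frobenius form y'' + (p(x)/x) y' + (q(x)/x^2) y = 0:
  p(x) = 4/3,  q(x) = -x^2 + 3x - 4/3.
Indicial equation: r(r-1) + (4/3) r + (-4/3) = 0 -> roots r_1 = 1, r_2 = -4/3.
Take r = r_1 = 1. Let y(x) = x^r sum_{n>=0} a_n x^n with a_0 = 1.
Substitute y = x^r sum a_n x^n and match x^{r+n}. The recurrence is
  D(n) a_n + 3 a_{n-1} - 1 a_{n-2} = 0,  where D(n) = (r+n)(r+n-1) + (4/3)(r+n) + (-4/3).
  a_n = [-3 a_{n-1} + 1 a_{n-2}] / D(n).
Since the indicial polynomial factors as (r - r_1)(r - r_2), D(n) = (r_1 + n - r_1)(r_1 + n - r_2) = n(n + 7/3).
Evaluating step by step (a_0 = 1):
  n = 1: D(1) = 1(1 + 7/3) = 10/3; numerator = -3(1) = -3; a_1 = (-3)/(10/3) = -9/10
  n = 2: D(2) = 2(2 + 7/3) = 26/3; numerator = -3(-9/10) + 1(1) = 37/10; a_2 = (37/10)/(26/3) = 111/260
  n = 3: D(3) = 3(3 + 7/3) = 16; numerator = -3(111/260) + 1(-9/10) = -567/260; a_3 = (-567/260)/(16) = -567/4160
  n = 4: D(4) = 4(4 + 7/3) = 76/3; numerator = -3(-567/4160) + 1(111/260) = 3477/4160; a_4 = (3477/4160)/(76/3) = 549/16640
  n = 5: D(5) = 5(5 + 7/3) = 110/3; numerator = -3(549/16640) + 1(-567/4160) = -783/3328; a_5 = (-783/3328)/(110/3) = -2349/366080
  n = 6: D(6) = 6(6 + 7/3) = 50; numerator = -3(-2349/366080) + 1(549/16640) = 3825/73216; a_6 = (3825/73216)/(50) = 153/146432

r = 1; a_0 = 1; a_1 = -9/10; a_2 = 111/260; a_3 = -567/4160; a_4 = 549/16640; a_5 = -2349/366080; a_6 = 153/146432


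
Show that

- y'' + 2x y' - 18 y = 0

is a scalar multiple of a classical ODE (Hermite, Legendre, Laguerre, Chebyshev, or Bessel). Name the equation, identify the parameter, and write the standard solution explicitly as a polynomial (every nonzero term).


All three coefficients share the factor -1; dividing through by -1 gives  y'' - 2x y' + 18 y = 0.
This matches the Hermite equation y'' - 2x y' + 2n y = 0 with 2n = 18, so n = 9; the polynomial solution is H_9(x).
With y = sum_k a_k x^k, matching x^k gives (k+2)(k+1) a_{k+2} = 2(k - n) a_k = 2(k - 9) a_k. The right side vanishes at k = 9, so the series with the parity of 9 terminates at degree 9.
Standard normalization: leading coefficient of H_n is 2^n, so a_9 = 2^9 = 512. Work downward with a_k = (k+1)(k+2) a_{k+2} / (2(k - n)):
  a_7 = (8)(9)(512) / (2(7 - 9)) = 36864/(-4) = -9216
  a_5 = (6)(7)(-9216) / (2(5 - 9)) = -387072/(-8) = 48384
  a_3 = (4)(5)(48384) / (2(3 - 9)) = 967680/(-12) = -80640
  a_1 = (2)(3)(-80640) / (2(1 - 9)) = -483840/(-16) = 30240
Hence H_9(x) = 512 x^9 - 9216 x^7 + 48384 x^5 - 80640 x^3 + 30240 x.

H_9(x); series = 512 x^9 - 9216 x^7 + 48384 x^5 - 80640 x^3 + 30240 x


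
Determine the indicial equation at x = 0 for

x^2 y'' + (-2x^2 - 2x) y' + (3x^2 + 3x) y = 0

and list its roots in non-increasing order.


Divide by x^2 to reach normal form y'' + P_1(x) y' + P_2(x) y = 0 with P_1(x) = -2 - 2/x and P_2(x) = 3 + 3/x.
x = 0 is a singular point because the y'-coefficient -2 - 2/x has a pole at x = 0 and the y-coefficient 3 + 3/x has a pole at x = 0.
It is a regular singular point because x P_1(x) = p(x) = -2x - 2 and x^2 P_2(x) = q(x) = 3x^2 + 3x are polynomials, hence analytic at x = 0.
p(0) = -2,  q(0) = 0.
Indicial equation: r(r-1) + p(0) r + q(0) = 0, i.e. r^2 + (p(0) - 1) r + q(0) = 0, i.e. r^2 - 3 r = 0.
Discriminant: (-3)^2 - 4(0) = 9, so r = (3 ± 3)/2.
Solving: r_1 = 3, r_2 = 0.

indicial: r^2 - 3 r = 0; roots r_1 = 3, r_2 = 0


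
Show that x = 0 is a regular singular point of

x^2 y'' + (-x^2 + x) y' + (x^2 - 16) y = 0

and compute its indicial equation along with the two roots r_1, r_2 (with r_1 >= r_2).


Divide by x^2 to reach normal form y'' + P_1(x) y' + P_2(x) y = 0 with P_1(x) = -1 + 1/x and P_2(x) = 1 - 16/x^2.
x = 0 is a singular point because the y'-coefficient -1 + 1/x has a pole at x = 0 and the y-coefficient 1 - 16/x^2 has a pole at x = 0.
It is a regular singular point because x P_1(x) = p(x) = 1 - x and x^2 P_2(x) = q(x) = x^2 - 16 are polynomials, hence analytic at x = 0.
p(0) = 1,  q(0) = -16.
Indicial equation: r(r-1) + p(0) r + q(0) = 0, i.e. r^2 + (p(0) - 1) r + q(0) = 0, i.e. r^2 - 16 = 0.
Discriminant: (0)^2 - 4(-16) = 64, so r = (0 ± 8)/2.
Solving: r_1 = 4, r_2 = -4.

indicial: r^2 - 16 = 0; roots r_1 = 4, r_2 = -4


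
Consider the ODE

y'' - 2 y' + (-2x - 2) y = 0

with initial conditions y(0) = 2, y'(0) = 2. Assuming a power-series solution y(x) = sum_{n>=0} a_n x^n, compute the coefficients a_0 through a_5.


Ansatz: y(x) = sum_{n>=0} a_n x^n, so y'(x) = sum_{n>=1} n a_n x^(n-1) and y''(x) = sum_{n>=2} n(n-1) a_n x^(n-2).
Substitute into P(x) y'' + Q(x) y' + R(x) y = 0 with P(x) = 1, Q(x) = -2, R(x) = -2x - 2, and match powers of x.
Initial conditions: a_0 = 2, a_1 = 2.
Setting the coefficient of each power of x to zero and solving order by order (substituting the coefficients already found):
  x^0: 2 a_2 - 2 a_1 - 2 a_0 = 0  ->  2 a_2 = 2 a_1 + 2 a_0 = 8  ->  a_2 = 4
  x^1: 6 a_3 - 4 a_2 - 2 a_1 - 2 a_0 = 0  ->  6 a_3 = 4 a_2 + 2 a_1 + 2 a_0 = 24  ->  a_3 = 4
  x^2: 12 a_4 - 6 a_3 - 2 a_2 - 2 a_1 = 0  ->  12 a_4 = 6 a_3 + 2 a_2 + 2 a_1 = 36  ->  a_4 = 3
  x^3: 20 a_5 - 8 a_4 - 2 a_3 - 2 a_2 = 0  ->  20 a_5 = 8 a_4 + 2 a_3 + 2 a_2 = 40  ->  a_5 = 2
Truncated series: y(x) = 2 + 2 x + 4 x^2 + 4 x^3 + 3 x^4 + 2 x^5 + O(x^6).

a_0 = 2; a_1 = 2; a_2 = 4; a_3 = 4; a_4 = 3; a_5 = 2


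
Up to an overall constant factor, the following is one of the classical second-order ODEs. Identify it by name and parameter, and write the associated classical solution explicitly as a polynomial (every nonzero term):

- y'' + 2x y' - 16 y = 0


All three coefficients share the factor -1; dividing through by -1 gives  y'' - 2x y' + 16 y = 0.
This matches the Hermite equation y'' - 2x y' + 2n y = 0 with 2n = 16, so n = 8; the polynomial solution is H_8(x).
With y = sum_k a_k x^k, matching x^k gives (k+2)(k+1) a_{k+2} = 2(k - n) a_k = 2(k - 8) a_k. The right side vanishes at k = 8, so the series with the parity of 8 terminates at degree 8.
Standard normalization: leading coefficient of H_n is 2^n, so a_8 = 2^8 = 256. Work downward with a_k = (k+1)(k+2) a_{k+2} / (2(k - n)):
  a_6 = (7)(8)(256) / (2(6 - 8)) = 14336/(-4) = -3584
  a_4 = (5)(6)(-3584) / (2(4 - 8)) = -107520/(-8) = 13440
  a_2 = (3)(4)(13440) / (2(2 - 8)) = 161280/(-12) = -13440
  a_0 = (1)(2)(-13440) / (2(0 - 8)) = -26880/(-16) = 1680
Hence H_8(x) = 256 x^8 - 3584 x^6 + 13440 x^4 - 13440 x^2 + 1680.

H_8(x); series = 256 x^8 - 3584 x^6 + 13440 x^4 - 13440 x^2 + 1680


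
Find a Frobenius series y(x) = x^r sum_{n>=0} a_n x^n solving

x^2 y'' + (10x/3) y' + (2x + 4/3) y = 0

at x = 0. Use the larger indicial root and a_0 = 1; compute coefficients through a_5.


Write in Frobenius form y'' + (p(x)/x) y' + (q(x)/x^2) y = 0:
  p(x) = 10/3,  q(x) = 2x + 4/3.
Indicial equation: r(r-1) + (10/3) r + (4/3) = 0 -> roots r_1 = -1, r_2 = -4/3.
Take r = r_1 = -1. Let y(x) = x^r sum_{n>=0} a_n x^n with a_0 = 1.
Substitute y = x^r sum a_n x^n and match x^{r+n}. The recurrence is
  D(n) a_n + 2 a_{n-1} = 0,  where D(n) = (r+n)(r+n-1) + (10/3)(r+n) + (4/3).
  a_n = -2 / D(n) * a_{n-1}.
Since the indicial polynomial factors as (r - r_1)(r - r_2), D(n) = (r_1 + n - r_1)(r_1 + n - r_2) = n(n + 1/3).
Evaluating step by step (a_0 = 1):
  n = 1: D(1) = 1(1 + 1/3) = 4/3; numerator = -2(1) = -2; a_1 = (-2)/(4/3) = -3/2
  n = 2: D(2) = 2(2 + 1/3) = 14/3; numerator = -2(-3/2) = 3; a_2 = (3)/(14/3) = 9/14
  n = 3: D(3) = 3(3 + 1/3) = 10; numerator = -2(9/14) = -9/7; a_3 = (-9/7)/(10) = -9/70
  n = 4: D(4) = 4(4 + 1/3) = 52/3; numerator = -2(-9/70) = 9/35; a_4 = (9/35)/(52/3) = 27/1820
  n = 5: D(5) = 5(5 + 1/3) = 80/3; numerator = -2(27/1820) = -27/910; a_5 = (-27/910)/(80/3) = -81/72800

r = -1; a_0 = 1; a_1 = -3/2; a_2 = 9/14; a_3 = -9/70; a_4 = 27/1820; a_5 = -81/72800


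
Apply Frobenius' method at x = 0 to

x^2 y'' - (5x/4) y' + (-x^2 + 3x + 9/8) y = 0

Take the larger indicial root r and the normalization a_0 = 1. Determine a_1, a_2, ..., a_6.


Write in Frobenius form y'' + (p(x)/x) y' + (q(x)/x^2) y = 0:
  p(x) = -5/4,  q(x) = -x^2 + 3x + 9/8.
Indicial equation: r(r-1) + (-5/4) r + (9/8) = 0 -> roots r_1 = 3/2, r_2 = 3/4.
Take r = r_1 = 3/2. Let y(x) = x^r sum_{n>=0} a_n x^n with a_0 = 1.
Substitute y = x^r sum a_n x^n and match x^{r+n}. The recurrence is
  D(n) a_n + 3 a_{n-1} - 1 a_{n-2} = 0,  where D(n) = (r+n)(r+n-1) + (-5/4)(r+n) + (9/8).
  a_n = [-3 a_{n-1} + 1 a_{n-2}] / D(n).
Since the indicial polynomial factors as (r - r_1)(r - r_2), D(n) = (r_1 + n - r_1)(r_1 + n - r_2) = n(n + 3/4).
Evaluating step by step (a_0 = 1):
  n = 1: D(1) = 1(1 + 3/4) = 7/4; numerator = -3(1) = -3; a_1 = (-3)/(7/4) = -12/7
  n = 2: D(2) = 2(2 + 3/4) = 11/2; numerator = -3(-12/7) + 1(1) = 43/7; a_2 = (43/7)/(11/2) = 86/77
  n = 3: D(3) = 3(3 + 3/4) = 45/4; numerator = -3(86/77) + 1(-12/7) = -390/77; a_3 = (-390/77)/(45/4) = -104/231
  n = 4: D(4) = 4(4 + 3/4) = 19; numerator = -3(-104/231) + 1(86/77) = 190/77; a_4 = (190/77)/(19) = 10/77
  n = 5: D(5) = 5(5 + 3/4) = 115/4; numerator = -3(10/77) + 1(-104/231) = -194/231; a_5 = (-194/231)/(115/4) = -776/26565
  n = 6: D(6) = 6(6 + 3/4) = 81/2; numerator = -3(-776/26565) + 1(10/77) = 1926/8855; a_6 = (1926/8855)/(81/2) = 428/79695

r = 3/2; a_0 = 1; a_1 = -12/7; a_2 = 86/77; a_3 = -104/231; a_4 = 10/77; a_5 = -776/26565; a_6 = 428/79695


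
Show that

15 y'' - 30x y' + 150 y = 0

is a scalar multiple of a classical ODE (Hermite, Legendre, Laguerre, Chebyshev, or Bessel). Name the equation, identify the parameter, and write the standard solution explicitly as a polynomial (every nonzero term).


All three coefficients share the factor 15; dividing through by 15 gives  y'' - 2x y' + 10 y = 0.
This matches the Hermite equation y'' - 2x y' + 2n y = 0 with 2n = 10, so n = 5; the polynomial solution is H_5(x).
With y = sum_k a_k x^k, matching x^k gives (k+2)(k+1) a_{k+2} = 2(k - n) a_k = 2(k - 5) a_k. The right side vanishes at k = 5, so the series with the parity of 5 terminates at degree 5.
Standard normalization: leading coefficient of H_n is 2^n, so a_5 = 2^5 = 32. Work downward with a_k = (k+1)(k+2) a_{k+2} / (2(k - n)):
  a_3 = (4)(5)(32) / (2(3 - 5)) = 640/(-4) = -160
  a_1 = (2)(3)(-160) / (2(1 - 5)) = -960/(-8) = 120
Hence H_5(x) = 32 x^5 - 160 x^3 + 120 x.

H_5(x); series = 32 x^5 - 160 x^3 + 120 x


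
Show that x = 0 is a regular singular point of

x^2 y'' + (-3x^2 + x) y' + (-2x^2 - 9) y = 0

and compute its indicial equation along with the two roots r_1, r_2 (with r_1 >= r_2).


Divide by x^2 to reach normal form y'' + P_1(x) y' + P_2(x) y = 0 with P_1(x) = -3 + 1/x and P_2(x) = -2 - 9/x^2.
x = 0 is a singular point because the y'-coefficient -3 + 1/x has a pole at x = 0 and the y-coefficient -2 - 9/x^2 has a pole at x = 0.
It is a regular singular point because x P_1(x) = p(x) = 1 - 3x and x^2 P_2(x) = q(x) = -2x^2 - 9 are polynomials, hence analytic at x = 0.
p(0) = 1,  q(0) = -9.
Indicial equation: r(r-1) + p(0) r + q(0) = 0, i.e. r^2 + (p(0) - 1) r + q(0) = 0, i.e. r^2 - 9 = 0.
Discriminant: (0)^2 - 4(-9) = 36, so r = (0 ± 6)/2.
Solving: r_1 = 3, r_2 = -3.

indicial: r^2 - 9 = 0; roots r_1 = 3, r_2 = -3


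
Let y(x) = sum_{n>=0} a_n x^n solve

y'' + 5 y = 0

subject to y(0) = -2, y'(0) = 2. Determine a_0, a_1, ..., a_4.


Ansatz: y(x) = sum_{n>=0} a_n x^n, so y'(x) = sum_{n>=1} n a_n x^(n-1) and y''(x) = sum_{n>=2} n(n-1) a_n x^(n-2).
Substitute into P(x) y'' + Q(x) y' + R(x) y = 0 with P(x) = 1, Q(x) = 0, R(x) = 5, and match powers of x.
Initial conditions: a_0 = -2, a_1 = 2.
Setting the coefficient of each power of x to zero and solving order by order (substituting the coefficients already found):
  x^0: 2 a_2 + 5 a_0 = 0  ->  2 a_2 = -5 a_0 = 10  ->  a_2 = 5
  x^1: 6 a_3 + 5 a_1 = 0  ->  6 a_3 = -5 a_1 = -10  ->  a_3 = -5/3
  x^2: 12 a_4 + 5 a_2 = 0  ->  12 a_4 = -5 a_2 = -25  ->  a_4 = -25/12
Truncated series: y(x) = -2 + 2 x + 5 x^2 - (5/3) x^3 - (25/12) x^4 + O(x^5).

a_0 = -2; a_1 = 2; a_2 = 5; a_3 = -5/3; a_4 = -25/12


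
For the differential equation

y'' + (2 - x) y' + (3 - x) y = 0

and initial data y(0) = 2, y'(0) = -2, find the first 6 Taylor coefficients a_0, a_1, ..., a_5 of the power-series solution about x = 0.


Ansatz: y(x) = sum_{n>=0} a_n x^n, so y'(x) = sum_{n>=1} n a_n x^(n-1) and y''(x) = sum_{n>=2} n(n-1) a_n x^(n-2).
Substitute into P(x) y'' + Q(x) y' + R(x) y = 0 with P(x) = 1, Q(x) = 2 - x, R(x) = 3 - x, and match powers of x.
Initial conditions: a_0 = 2, a_1 = -2.
Setting the coefficient of each power of x to zero and solving order by order (substituting the coefficients already found):
  x^0: 2 a_2 + 2 a_1 + 3 a_0 = 0  ->  2 a_2 = -2 a_1 - 3 a_0 = -2  ->  a_2 = -1
  x^1: 6 a_3 + 4 a_2 + 2 a_1 - a_0 = 0  ->  6 a_3 = -4 a_2 - 2 a_1 + a_0 = 10  ->  a_3 = 5/3
  x^2: 12 a_4 + 6 a_3 + a_2 - a_1 = 0  ->  12 a_4 = -6 a_3 - a_2 + a_1 = -11  ->  a_4 = -11/12
  x^3: 20 a_5 + 8 a_4 - a_2 = 0  ->  20 a_5 = -8 a_4 + a_2 = 19/3  ->  a_5 = 19/60
Truncated series: y(x) = 2 - 2 x - x^2 + (5/3) x^3 - (11/12) x^4 + (19/60) x^5 + O(x^6).

a_0 = 2; a_1 = -2; a_2 = -1; a_3 = 5/3; a_4 = -11/12; a_5 = 19/60


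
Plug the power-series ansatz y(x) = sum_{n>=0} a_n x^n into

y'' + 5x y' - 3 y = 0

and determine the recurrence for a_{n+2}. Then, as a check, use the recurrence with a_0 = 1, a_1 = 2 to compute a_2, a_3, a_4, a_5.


Substitute y = sum_n a_n x^n.
y''(x) has coefficient (n+2)(n+1) a_{n+2} at x^n;
5 x y'(x) has coefficient 5 n a_n at x^n (shift);
-3 y(x) has coefficient -3 a_n at x^n.
Matching x^n: (n+2)(n+1) a_{n+2} + (5n - 3) a_n = 0.
Thus a_{n+2} = (-5n + 3) / ((n+1)(n+2)) * a_n.

Check with a_0 = 1, a_1 = 2 (apply the recurrence for n = 0, 1, 2, 3): a_0 = 1, a_1 = 2, a_2 = 3/2, a_3 = -2/3, a_4 = -7/8, a_5 = 2/5.

a_(n+2) = (-5n + 3) / ((n+1)(n+2)) * a_n; check: a_0 = 1, a_1 = 2, a_2 = 3/2, a_3 = -2/3, a_4 = -7/8, a_5 = 2/5


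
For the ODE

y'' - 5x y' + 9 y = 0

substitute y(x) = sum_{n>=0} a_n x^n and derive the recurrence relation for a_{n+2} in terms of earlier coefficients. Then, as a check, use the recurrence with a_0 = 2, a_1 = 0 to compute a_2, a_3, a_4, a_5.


Substitute y = sum_n a_n x^n.
y''(x) has coefficient (n+2)(n+1) a_{n+2} at x^n;
-5 x y'(x) has coefficient -5 n a_n at x^n (shift);
9 y(x) has coefficient 9 a_n at x^n.
Matching x^n: (n+2)(n+1) a_{n+2} + (-5n + 9) a_n = 0.
Thus a_{n+2} = (5n - 9) / ((n+1)(n+2)) * a_n.

Check with a_0 = 2, a_1 = 0 (apply the recurrence for n = 0, 1, 2, 3): a_0 = 2, a_1 = 0, a_2 = -9, a_3 = 0, a_4 = -3/4, a_5 = 0.

a_(n+2) = (5n - 9) / ((n+1)(n+2)) * a_n; check: a_0 = 2, a_1 = 0, a_2 = -9, a_3 = 0, a_4 = -3/4, a_5 = 0


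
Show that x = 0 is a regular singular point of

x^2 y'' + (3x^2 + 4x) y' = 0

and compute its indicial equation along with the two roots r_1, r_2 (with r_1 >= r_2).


Divide by x^2 to reach normal form y'' + P_1(x) y' + P_2(x) y = 0 with P_1(x) = 3 + 4/x and P_2(x) = 0.
x = 0 is a singular point because the y'-coefficient 3 + 4/x has a pole at x = 0.
It is a regular singular point because x P_1(x) = p(x) = 3x + 4 and x^2 P_2(x) = q(x) = 0 are polynomials, hence analytic at x = 0.
p(0) = 4,  q(0) = 0.
Indicial equation: r(r-1) + p(0) r + q(0) = 0, i.e. r^2 + (p(0) - 1) r + q(0) = 0, i.e. r^2 + 3 r = 0.
Discriminant: (3)^2 - 4(0) = 9, so r = (-3 ± 3)/2.
Solving: r_1 = 0, r_2 = -3.

indicial: r^2 + 3 r = 0; roots r_1 = 0, r_2 = -3


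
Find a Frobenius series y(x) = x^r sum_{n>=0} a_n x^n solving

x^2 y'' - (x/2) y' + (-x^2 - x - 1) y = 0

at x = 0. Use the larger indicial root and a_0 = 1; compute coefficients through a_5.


Write in Frobenius form y'' + (p(x)/x) y' + (q(x)/x^2) y = 0:
  p(x) = -1/2,  q(x) = -x^2 - x - 1.
Indicial equation: r(r-1) + (-1/2) r + (-1) = 0 -> roots r_1 = 2, r_2 = -1/2.
Take r = r_1 = 2. Let y(x) = x^r sum_{n>=0} a_n x^n with a_0 = 1.
Substitute y = x^r sum a_n x^n and match x^{r+n}. The recurrence is
  D(n) a_n - 1 a_{n-1} - 1 a_{n-2} = 0,  where D(n) = (r+n)(r+n-1) + (-1/2)(r+n) + (-1).
  a_n = [1 a_{n-1} + 1 a_{n-2}] / D(n).
Since the indicial polynomial factors as (r - r_1)(r - r_2), D(n) = (r_1 + n - r_1)(r_1 + n - r_2) = n(n + 5/2).
Evaluating step by step (a_0 = 1):
  n = 1: D(1) = 1(1 + 5/2) = 7/2; numerator = 1(1) = 1; a_1 = (1)/(7/2) = 2/7
  n = 2: D(2) = 2(2 + 5/2) = 9; numerator = 1(2/7) + 1(1) = 9/7; a_2 = (9/7)/(9) = 1/7
  n = 3: D(3) = 3(3 + 5/2) = 33/2; numerator = 1(1/7) + 1(2/7) = 3/7; a_3 = (3/7)/(33/2) = 2/77
  n = 4: D(4) = 4(4 + 5/2) = 26; numerator = 1(2/77) + 1(1/7) = 13/77; a_4 = (13/77)/(26) = 1/154
  n = 5: D(5) = 5(5 + 5/2) = 75/2; numerator = 1(1/154) + 1(2/77) = 5/154; a_5 = (5/154)/(75/2) = 1/1155

r = 2; a_0 = 1; a_1 = 2/7; a_2 = 1/7; a_3 = 2/77; a_4 = 1/154; a_5 = 1/1155


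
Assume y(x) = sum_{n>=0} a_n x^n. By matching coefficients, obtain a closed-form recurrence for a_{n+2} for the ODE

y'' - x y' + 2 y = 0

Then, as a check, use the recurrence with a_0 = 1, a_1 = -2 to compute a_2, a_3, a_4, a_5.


Substitute y = sum_n a_n x^n.
y''(x) has coefficient (n+2)(n+1) a_{n+2} at x^n;
-x y'(x) has coefficient -n a_n at x^n (shift);
2 y(x) has coefficient 2 a_n at x^n.
Matching x^n: (n+2)(n+1) a_{n+2} + (-n + 2) a_n = 0.
Thus a_{n+2} = (n - 2) / ((n+1)(n+2)) * a_n.

Check with a_0 = 1, a_1 = -2 (apply the recurrence for n = 0, 1, 2, 3): a_0 = 1, a_1 = -2, a_2 = -1, a_3 = 1/3, a_4 = 0, a_5 = 1/60.

a_(n+2) = (n - 2) / ((n+1)(n+2)) * a_n; check: a_0 = 1, a_1 = -2, a_2 = -1, a_3 = 1/3, a_4 = 0, a_5 = 1/60


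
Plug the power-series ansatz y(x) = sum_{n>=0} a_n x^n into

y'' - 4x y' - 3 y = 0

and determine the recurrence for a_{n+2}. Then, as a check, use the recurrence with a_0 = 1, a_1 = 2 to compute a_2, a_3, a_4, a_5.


Substitute y = sum_n a_n x^n.
y''(x) has coefficient (n+2)(n+1) a_{n+2} at x^n;
-4 x y'(x) has coefficient -4 n a_n at x^n (shift);
-3 y(x) has coefficient -3 a_n at x^n.
Matching x^n: (n+2)(n+1) a_{n+2} + (-4n - 3) a_n = 0.
Thus a_{n+2} = (4n + 3) / ((n+1)(n+2)) * a_n.

Check with a_0 = 1, a_1 = 2 (apply the recurrence for n = 0, 1, 2, 3): a_0 = 1, a_1 = 2, a_2 = 3/2, a_3 = 7/3, a_4 = 11/8, a_5 = 7/4.

a_(n+2) = (4n + 3) / ((n+1)(n+2)) * a_n; check: a_0 = 1, a_1 = 2, a_2 = 3/2, a_3 = 7/3, a_4 = 11/8, a_5 = 7/4


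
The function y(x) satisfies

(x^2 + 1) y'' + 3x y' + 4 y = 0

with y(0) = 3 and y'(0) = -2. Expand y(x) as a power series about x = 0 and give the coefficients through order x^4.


Ansatz: y(x) = sum_{n>=0} a_n x^n, so y'(x) = sum_{n>=1} n a_n x^(n-1) and y''(x) = sum_{n>=2} n(n-1) a_n x^(n-2).
Substitute into P(x) y'' + Q(x) y' + R(x) y = 0 with P(x) = x^2 + 1, Q(x) = 3x, R(x) = 4, and match powers of x.
Initial conditions: a_0 = 3, a_1 = -2.
Setting the coefficient of each power of x to zero and solving order by order (substituting the coefficients already found):
  x^0: 2 a_2 + 4 a_0 = 0  ->  2 a_2 = -4 a_0 = -12  ->  a_2 = -6
  x^1: 6 a_3 + 7 a_1 = 0  ->  6 a_3 = -7 a_1 = 14  ->  a_3 = 7/3
  x^2: 12 a_4 + 12 a_2 = 0  ->  12 a_4 = -12 a_2 = 72  ->  a_4 = 6
Truncated series: y(x) = 3 - 2 x - 6 x^2 + (7/3) x^3 + 6 x^4 + O(x^5).

a_0 = 3; a_1 = -2; a_2 = -6; a_3 = 7/3; a_4 = 6


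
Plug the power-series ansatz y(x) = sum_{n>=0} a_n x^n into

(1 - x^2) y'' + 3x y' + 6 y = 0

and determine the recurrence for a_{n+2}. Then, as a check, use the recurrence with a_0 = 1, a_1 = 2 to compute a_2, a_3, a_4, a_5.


Substitute y = sum_n a_n x^n.
(1 - 1 x^2) y'' contributes (n+2)(n+1) a_{n+2} - n(n-1) a_n at x^n.
3 x y'(x) contributes 3 n a_n at x^n.
6 y(x) contributes 6 a_n at x^n.
Matching x^n: (n+2)(n+1) a_{n+2} + (-n(n-1) + 3 n + 6) a_n = 0.
Thus a_{n+2} = (n(n-1) - 3 n - 6) / ((n+1)(n+2)) * a_n.

Check with a_0 = 1, a_1 = 2 (apply the recurrence for n = 0, 1, 2, 3): a_0 = 1, a_1 = 2, a_2 = -3, a_3 = -3, a_4 = 5/2, a_5 = 27/20.

a_(n+2) = (n(n-1) - 3 n - 6) / ((n+1)(n+2)) * a_n; check: a_0 = 1, a_1 = 2, a_2 = -3, a_3 = -3, a_4 = 5/2, a_5 = 27/20


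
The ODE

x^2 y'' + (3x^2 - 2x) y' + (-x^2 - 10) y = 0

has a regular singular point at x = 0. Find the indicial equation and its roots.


Divide by x^2 to reach normal form y'' + P_1(x) y' + P_2(x) y = 0 with P_1(x) = 3 - 2/x and P_2(x) = -1 - 10/x^2.
x = 0 is a singular point because the y'-coefficient 3 - 2/x has a pole at x = 0 and the y-coefficient -1 - 10/x^2 has a pole at x = 0.
It is a regular singular point because x P_1(x) = p(x) = 3x - 2 and x^2 P_2(x) = q(x) = -x^2 - 10 are polynomials, hence analytic at x = 0.
p(0) = -2,  q(0) = -10.
Indicial equation: r(r-1) + p(0) r + q(0) = 0, i.e. r^2 + (p(0) - 1) r + q(0) = 0, i.e. r^2 - 3 r - 10 = 0.
Discriminant: (-3)^2 - 4(-10) = 49, so r = (3 ± 7)/2.
Solving: r_1 = 5, r_2 = -2.

indicial: r^2 - 3 r - 10 = 0; roots r_1 = 5, r_2 = -2


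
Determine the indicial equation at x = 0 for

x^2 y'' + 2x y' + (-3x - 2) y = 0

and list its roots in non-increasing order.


Divide by x^2 to reach normal form y'' + P_1(x) y' + P_2(x) y = 0 with P_1(x) = 2/x and P_2(x) = -3/x - 2/x^2.
x = 0 is a singular point because the y'-coefficient 2/x has a pole at x = 0 and the y-coefficient -3/x - 2/x^2 has a pole at x = 0.
It is a regular singular point because x P_1(x) = p(x) = 2 and x^2 P_2(x) = q(x) = -3x - 2 are polynomials, hence analytic at x = 0.
p(0) = 2,  q(0) = -2.
Indicial equation: r(r-1) + p(0) r + q(0) = 0, i.e. r^2 + (p(0) - 1) r + q(0) = 0, i.e. r^2 + 1 r - 2 = 0.
Discriminant: (1)^2 - 4(-2) = 9, so r = (-1 ± 3)/2.
Solving: r_1 = 1, r_2 = -2.

indicial: r^2 + 1 r - 2 = 0; roots r_1 = 1, r_2 = -2


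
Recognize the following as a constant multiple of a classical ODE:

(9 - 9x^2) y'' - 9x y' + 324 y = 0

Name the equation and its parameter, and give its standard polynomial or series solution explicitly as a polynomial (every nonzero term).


All three coefficients share the factor 9; dividing through by 9 gives  (1 - x^2) y'' - x y' + 36 y = 0.
This matches the Chebyshev equation (1 - x^2) y'' - x y' + n^2 y = 0 (note the -x y' term, not -2x y') with n^2 = 36, so n = 6; the polynomial solution is T_6(x).
With y = sum_k a_k x^k, matching x^k gives (k+2)(k+1) a_{k+2} = (k^2 - n^2) a_k = (k - 6)(k + 6) a_k. The right side vanishes at k = 6, so the series with the parity of 6 terminates at degree 6.
Standard normalization: leading coefficient of T_n is 2^(n-1), so a_6 = 2^5 = 32. Work downward with a_k = (k+1)(k+2) a_{k+2} / ((k - 6)(k + 6)):
  a_4 = (5)(6)(32) / ((4 - 6)(4 + 6)) = 960/(-20) = -48
  a_2 = (3)(4)(-48) / ((2 - 6)(2 + 6)) = -576/(-32) = 18
  a_0 = (1)(2)(18) / ((0 - 6)(0 + 6)) = 36/(-36) = -1
Hence T_6(x) = 32 x^6 - 48 x^4 + 18 x^2 - 1.

T_6(x); series = 32 x^6 - 48 x^4 + 18 x^2 - 1


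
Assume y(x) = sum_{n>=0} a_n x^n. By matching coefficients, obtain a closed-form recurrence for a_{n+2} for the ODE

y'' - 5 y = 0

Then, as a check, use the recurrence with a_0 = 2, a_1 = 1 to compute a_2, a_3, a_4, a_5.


Substitute y = sum_n a_n x^n into y'' + (const) y = 0.
y''(x) = sum_{n>=0} (n+2)(n+1) a_{n+2} x^n.
The ODE becomes sum_n [(n+2)(n+1) a_{n+2} - 5 a_n] x^n = 0.
Setting each coefficient to zero gives the recurrence:
  (n+2)(n+1) a_{n+2} - 5 a_n = 0,
  a_{n+2} = 5 / ((n+1)(n+2)) a_n.

Check with a_0 = 2, a_1 = 1 (apply the recurrence for n = 0, 1, 2, 3): a_0 = 2, a_1 = 1, a_2 = 5, a_3 = 5/6, a_4 = 25/12, a_5 = 5/24.

a_{n+2} = 5/((n+1)(n+2)) * a_n; check: a_0 = 2, a_1 = 1, a_2 = 5, a_3 = 5/6, a_4 = 25/12, a_5 = 5/24


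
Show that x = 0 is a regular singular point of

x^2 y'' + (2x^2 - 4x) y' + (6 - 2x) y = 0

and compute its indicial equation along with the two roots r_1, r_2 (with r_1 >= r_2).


Divide by x^2 to reach normal form y'' + P_1(x) y' + P_2(x) y = 0 with P_1(x) = 2 - 4/x and P_2(x) = -2/x + 6/x^2.
x = 0 is a singular point because the y'-coefficient 2 - 4/x has a pole at x = 0 and the y-coefficient -2/x + 6/x^2 has a pole at x = 0.
It is a regular singular point because x P_1(x) = p(x) = 2x - 4 and x^2 P_2(x) = q(x) = 6 - 2x are polynomials, hence analytic at x = 0.
p(0) = -4,  q(0) = 6.
Indicial equation: r(r-1) + p(0) r + q(0) = 0, i.e. r^2 + (p(0) - 1) r + q(0) = 0, i.e. r^2 - 5 r + 6 = 0.
Discriminant: (-5)^2 - 4(6) = 1, so r = (5 ± 1)/2.
Solving: r_1 = 3, r_2 = 2.

indicial: r^2 - 5 r + 6 = 0; roots r_1 = 3, r_2 = 2


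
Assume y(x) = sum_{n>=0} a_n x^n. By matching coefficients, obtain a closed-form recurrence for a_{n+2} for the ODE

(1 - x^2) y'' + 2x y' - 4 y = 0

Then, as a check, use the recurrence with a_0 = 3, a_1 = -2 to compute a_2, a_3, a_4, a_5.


Substitute y = sum_n a_n x^n.
(1 - 1 x^2) y'' contributes (n+2)(n+1) a_{n+2} - n(n-1) a_n at x^n.
2 x y'(x) contributes 2 n a_n at x^n.
-4 y(x) contributes -4 a_n at x^n.
Matching x^n: (n+2)(n+1) a_{n+2} + (-n(n-1) + 2 n - 4) a_n = 0.
Thus a_{n+2} = (n(n-1) - 2 n + 4) / ((n+1)(n+2)) * a_n.

Check with a_0 = 3, a_1 = -2 (apply the recurrence for n = 0, 1, 2, 3): a_0 = 3, a_1 = -2, a_2 = 6, a_3 = -2/3, a_4 = 1, a_5 = -2/15.

a_(n+2) = (n(n-1) - 2 n + 4) / ((n+1)(n+2)) * a_n; check: a_0 = 3, a_1 = -2, a_2 = 6, a_3 = -2/3, a_4 = 1, a_5 = -2/15
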